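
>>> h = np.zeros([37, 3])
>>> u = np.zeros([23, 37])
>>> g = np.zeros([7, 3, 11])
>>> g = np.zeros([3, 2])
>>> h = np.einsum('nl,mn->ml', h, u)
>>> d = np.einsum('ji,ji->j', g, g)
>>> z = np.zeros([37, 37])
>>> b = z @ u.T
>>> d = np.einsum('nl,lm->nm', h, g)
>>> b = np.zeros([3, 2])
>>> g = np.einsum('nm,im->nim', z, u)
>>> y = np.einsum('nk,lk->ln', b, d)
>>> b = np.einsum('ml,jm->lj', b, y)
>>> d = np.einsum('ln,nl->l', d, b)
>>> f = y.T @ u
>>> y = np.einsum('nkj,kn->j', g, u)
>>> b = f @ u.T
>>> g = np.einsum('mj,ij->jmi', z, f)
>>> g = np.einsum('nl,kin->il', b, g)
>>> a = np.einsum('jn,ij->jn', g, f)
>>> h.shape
(23, 3)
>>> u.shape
(23, 37)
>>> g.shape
(37, 23)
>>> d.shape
(23,)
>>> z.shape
(37, 37)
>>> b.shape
(3, 23)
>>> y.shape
(37,)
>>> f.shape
(3, 37)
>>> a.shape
(37, 23)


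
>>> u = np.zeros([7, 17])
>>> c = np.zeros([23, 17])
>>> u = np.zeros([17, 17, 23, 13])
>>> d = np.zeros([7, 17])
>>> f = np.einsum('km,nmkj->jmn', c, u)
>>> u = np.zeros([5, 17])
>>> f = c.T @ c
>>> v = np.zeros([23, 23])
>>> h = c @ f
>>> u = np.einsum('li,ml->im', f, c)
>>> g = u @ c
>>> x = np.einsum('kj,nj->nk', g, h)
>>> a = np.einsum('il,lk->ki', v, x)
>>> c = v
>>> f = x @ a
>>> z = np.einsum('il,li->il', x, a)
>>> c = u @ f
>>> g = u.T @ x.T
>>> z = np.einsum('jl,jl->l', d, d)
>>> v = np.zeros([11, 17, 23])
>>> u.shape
(17, 23)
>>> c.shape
(17, 23)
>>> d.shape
(7, 17)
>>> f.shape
(23, 23)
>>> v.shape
(11, 17, 23)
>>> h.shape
(23, 17)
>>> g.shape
(23, 23)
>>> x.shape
(23, 17)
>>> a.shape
(17, 23)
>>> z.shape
(17,)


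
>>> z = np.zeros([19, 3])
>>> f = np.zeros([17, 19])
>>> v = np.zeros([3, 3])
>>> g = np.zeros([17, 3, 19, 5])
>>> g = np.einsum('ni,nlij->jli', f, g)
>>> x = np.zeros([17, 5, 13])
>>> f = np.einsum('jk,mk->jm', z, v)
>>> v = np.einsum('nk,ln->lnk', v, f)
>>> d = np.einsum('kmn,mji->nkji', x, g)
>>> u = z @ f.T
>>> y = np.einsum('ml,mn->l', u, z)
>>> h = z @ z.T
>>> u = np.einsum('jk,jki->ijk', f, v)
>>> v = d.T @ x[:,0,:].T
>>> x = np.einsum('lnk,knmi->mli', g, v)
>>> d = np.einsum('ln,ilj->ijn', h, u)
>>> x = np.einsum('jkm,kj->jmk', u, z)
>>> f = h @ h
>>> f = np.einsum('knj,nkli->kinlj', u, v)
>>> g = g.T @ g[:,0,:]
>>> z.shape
(19, 3)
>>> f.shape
(3, 17, 19, 17, 3)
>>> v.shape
(19, 3, 17, 17)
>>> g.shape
(19, 3, 19)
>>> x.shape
(3, 3, 19)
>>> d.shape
(3, 3, 19)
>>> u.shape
(3, 19, 3)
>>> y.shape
(19,)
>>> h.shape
(19, 19)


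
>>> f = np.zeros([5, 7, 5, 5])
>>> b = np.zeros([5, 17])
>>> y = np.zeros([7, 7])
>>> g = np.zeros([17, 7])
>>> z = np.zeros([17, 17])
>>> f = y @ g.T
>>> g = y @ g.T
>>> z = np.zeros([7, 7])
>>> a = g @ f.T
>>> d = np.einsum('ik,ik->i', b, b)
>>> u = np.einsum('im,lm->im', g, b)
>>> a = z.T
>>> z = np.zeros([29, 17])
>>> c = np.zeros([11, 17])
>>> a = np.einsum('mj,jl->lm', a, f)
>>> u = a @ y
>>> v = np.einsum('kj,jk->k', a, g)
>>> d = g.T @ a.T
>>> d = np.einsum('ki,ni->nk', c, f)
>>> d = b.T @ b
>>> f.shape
(7, 17)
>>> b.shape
(5, 17)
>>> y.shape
(7, 7)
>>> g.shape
(7, 17)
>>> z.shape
(29, 17)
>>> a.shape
(17, 7)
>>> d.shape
(17, 17)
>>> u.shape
(17, 7)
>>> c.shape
(11, 17)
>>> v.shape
(17,)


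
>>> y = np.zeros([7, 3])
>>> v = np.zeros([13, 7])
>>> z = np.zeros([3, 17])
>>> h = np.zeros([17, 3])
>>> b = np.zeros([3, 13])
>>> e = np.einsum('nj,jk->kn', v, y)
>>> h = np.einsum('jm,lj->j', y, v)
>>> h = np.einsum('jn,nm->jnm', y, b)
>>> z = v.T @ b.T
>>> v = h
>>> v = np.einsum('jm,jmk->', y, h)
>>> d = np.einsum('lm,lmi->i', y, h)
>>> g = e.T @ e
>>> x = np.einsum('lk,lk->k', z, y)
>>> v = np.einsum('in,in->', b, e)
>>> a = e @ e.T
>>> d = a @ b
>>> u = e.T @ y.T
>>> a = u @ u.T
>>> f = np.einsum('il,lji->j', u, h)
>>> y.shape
(7, 3)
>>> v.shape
()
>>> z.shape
(7, 3)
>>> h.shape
(7, 3, 13)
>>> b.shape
(3, 13)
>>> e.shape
(3, 13)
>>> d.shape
(3, 13)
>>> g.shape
(13, 13)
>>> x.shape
(3,)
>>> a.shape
(13, 13)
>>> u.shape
(13, 7)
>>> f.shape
(3,)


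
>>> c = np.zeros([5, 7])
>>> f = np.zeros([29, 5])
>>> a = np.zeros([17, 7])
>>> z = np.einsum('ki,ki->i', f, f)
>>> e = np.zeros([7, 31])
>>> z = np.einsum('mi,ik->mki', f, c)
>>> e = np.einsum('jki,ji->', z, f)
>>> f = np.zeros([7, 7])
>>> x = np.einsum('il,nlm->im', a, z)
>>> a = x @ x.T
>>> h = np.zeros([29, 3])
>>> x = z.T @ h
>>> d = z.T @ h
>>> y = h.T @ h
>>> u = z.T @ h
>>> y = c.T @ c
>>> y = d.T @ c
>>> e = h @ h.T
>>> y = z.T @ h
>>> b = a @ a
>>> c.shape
(5, 7)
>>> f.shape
(7, 7)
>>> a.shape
(17, 17)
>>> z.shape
(29, 7, 5)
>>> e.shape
(29, 29)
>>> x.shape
(5, 7, 3)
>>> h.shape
(29, 3)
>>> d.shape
(5, 7, 3)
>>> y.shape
(5, 7, 3)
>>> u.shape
(5, 7, 3)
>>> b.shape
(17, 17)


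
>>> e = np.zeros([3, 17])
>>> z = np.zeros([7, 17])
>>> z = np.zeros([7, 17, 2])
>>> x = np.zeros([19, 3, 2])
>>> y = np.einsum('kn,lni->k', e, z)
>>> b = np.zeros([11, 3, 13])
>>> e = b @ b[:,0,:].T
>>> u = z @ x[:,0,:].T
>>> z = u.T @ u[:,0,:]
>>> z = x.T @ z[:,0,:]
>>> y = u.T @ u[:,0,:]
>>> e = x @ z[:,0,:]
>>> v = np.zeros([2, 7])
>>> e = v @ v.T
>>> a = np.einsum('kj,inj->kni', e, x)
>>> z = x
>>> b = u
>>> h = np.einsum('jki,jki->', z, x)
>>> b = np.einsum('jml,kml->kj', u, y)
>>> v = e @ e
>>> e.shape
(2, 2)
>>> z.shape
(19, 3, 2)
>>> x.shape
(19, 3, 2)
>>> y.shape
(19, 17, 19)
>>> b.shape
(19, 7)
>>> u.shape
(7, 17, 19)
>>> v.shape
(2, 2)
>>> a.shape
(2, 3, 19)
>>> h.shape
()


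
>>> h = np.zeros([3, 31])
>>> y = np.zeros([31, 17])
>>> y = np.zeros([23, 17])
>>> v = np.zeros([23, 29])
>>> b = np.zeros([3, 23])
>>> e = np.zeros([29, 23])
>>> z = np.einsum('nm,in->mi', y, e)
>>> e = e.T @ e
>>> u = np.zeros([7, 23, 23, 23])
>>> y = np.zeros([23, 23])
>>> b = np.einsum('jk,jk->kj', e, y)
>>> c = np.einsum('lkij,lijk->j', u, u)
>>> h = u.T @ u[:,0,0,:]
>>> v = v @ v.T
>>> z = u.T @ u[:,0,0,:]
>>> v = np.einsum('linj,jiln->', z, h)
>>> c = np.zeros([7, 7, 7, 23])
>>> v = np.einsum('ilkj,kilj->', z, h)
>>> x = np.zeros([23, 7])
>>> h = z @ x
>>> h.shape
(23, 23, 23, 7)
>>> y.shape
(23, 23)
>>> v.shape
()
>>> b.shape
(23, 23)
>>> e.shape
(23, 23)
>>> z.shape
(23, 23, 23, 23)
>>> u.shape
(7, 23, 23, 23)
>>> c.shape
(7, 7, 7, 23)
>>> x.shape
(23, 7)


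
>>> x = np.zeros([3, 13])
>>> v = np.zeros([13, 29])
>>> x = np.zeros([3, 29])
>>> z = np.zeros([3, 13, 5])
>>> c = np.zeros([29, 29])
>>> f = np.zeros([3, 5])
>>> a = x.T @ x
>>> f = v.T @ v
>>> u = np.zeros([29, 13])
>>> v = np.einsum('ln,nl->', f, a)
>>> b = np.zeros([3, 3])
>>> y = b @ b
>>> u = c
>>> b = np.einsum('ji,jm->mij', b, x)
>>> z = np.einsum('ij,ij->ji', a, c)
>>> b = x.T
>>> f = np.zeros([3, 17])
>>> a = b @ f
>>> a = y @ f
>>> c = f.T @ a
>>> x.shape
(3, 29)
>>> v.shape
()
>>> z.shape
(29, 29)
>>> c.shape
(17, 17)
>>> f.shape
(3, 17)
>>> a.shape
(3, 17)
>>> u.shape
(29, 29)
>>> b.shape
(29, 3)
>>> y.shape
(3, 3)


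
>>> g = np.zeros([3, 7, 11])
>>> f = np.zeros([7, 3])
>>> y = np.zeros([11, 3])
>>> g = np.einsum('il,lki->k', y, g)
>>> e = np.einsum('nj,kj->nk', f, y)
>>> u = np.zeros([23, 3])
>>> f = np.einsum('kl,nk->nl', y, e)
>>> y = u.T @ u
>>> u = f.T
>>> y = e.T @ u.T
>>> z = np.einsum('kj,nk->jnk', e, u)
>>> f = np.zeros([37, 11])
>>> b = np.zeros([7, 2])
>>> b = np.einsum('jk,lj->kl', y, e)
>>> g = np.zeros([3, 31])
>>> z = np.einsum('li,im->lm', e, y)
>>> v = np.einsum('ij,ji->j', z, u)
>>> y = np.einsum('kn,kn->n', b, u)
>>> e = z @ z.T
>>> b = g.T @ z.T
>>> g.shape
(3, 31)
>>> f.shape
(37, 11)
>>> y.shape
(7,)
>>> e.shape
(7, 7)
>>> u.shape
(3, 7)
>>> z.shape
(7, 3)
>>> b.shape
(31, 7)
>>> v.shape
(3,)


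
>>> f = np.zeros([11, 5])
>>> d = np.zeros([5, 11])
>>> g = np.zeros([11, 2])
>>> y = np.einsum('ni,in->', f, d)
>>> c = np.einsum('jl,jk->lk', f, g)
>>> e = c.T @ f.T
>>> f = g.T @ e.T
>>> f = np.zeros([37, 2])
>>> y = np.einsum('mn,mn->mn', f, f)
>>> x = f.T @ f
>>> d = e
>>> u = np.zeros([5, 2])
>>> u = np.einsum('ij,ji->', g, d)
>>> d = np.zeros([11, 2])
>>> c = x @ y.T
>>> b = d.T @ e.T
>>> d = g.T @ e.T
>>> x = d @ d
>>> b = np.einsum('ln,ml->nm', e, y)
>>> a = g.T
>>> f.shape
(37, 2)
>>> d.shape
(2, 2)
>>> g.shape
(11, 2)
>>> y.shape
(37, 2)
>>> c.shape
(2, 37)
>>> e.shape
(2, 11)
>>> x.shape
(2, 2)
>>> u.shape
()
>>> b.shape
(11, 37)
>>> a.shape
(2, 11)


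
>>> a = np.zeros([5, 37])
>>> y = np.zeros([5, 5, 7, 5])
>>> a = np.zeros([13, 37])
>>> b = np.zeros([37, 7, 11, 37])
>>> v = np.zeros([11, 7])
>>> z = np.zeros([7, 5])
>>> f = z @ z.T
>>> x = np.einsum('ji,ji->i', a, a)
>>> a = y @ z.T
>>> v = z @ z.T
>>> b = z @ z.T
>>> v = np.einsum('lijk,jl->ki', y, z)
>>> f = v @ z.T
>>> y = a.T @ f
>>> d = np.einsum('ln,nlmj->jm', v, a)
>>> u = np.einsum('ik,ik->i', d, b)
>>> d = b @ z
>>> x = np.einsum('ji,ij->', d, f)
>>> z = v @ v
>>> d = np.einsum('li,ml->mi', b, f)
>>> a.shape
(5, 5, 7, 7)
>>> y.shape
(7, 7, 5, 7)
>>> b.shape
(7, 7)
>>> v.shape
(5, 5)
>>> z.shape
(5, 5)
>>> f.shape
(5, 7)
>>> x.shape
()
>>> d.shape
(5, 7)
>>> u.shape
(7,)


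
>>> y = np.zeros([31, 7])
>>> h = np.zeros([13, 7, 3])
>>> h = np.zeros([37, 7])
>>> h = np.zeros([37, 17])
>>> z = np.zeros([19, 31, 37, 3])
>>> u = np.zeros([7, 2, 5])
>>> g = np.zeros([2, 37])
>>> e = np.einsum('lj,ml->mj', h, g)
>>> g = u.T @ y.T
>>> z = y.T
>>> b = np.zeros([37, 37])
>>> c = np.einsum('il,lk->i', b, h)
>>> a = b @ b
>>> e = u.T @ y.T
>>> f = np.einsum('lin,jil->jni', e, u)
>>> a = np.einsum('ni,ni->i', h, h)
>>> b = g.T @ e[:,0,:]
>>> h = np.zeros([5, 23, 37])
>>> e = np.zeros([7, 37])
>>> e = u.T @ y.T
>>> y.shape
(31, 7)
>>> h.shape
(5, 23, 37)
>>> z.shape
(7, 31)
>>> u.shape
(7, 2, 5)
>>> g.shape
(5, 2, 31)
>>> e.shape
(5, 2, 31)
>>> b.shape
(31, 2, 31)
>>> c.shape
(37,)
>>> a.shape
(17,)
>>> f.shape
(7, 31, 2)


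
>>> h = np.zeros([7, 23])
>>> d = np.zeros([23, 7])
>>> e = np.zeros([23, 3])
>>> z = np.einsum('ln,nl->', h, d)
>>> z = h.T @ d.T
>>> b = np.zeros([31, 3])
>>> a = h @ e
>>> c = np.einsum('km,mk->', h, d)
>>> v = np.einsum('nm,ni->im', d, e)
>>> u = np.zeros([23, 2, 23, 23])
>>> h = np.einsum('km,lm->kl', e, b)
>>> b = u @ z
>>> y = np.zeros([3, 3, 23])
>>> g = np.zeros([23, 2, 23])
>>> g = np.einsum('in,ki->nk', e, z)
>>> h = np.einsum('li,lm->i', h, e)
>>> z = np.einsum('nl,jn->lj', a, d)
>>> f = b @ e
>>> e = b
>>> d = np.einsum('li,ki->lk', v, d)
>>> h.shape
(31,)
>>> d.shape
(3, 23)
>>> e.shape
(23, 2, 23, 23)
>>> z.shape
(3, 23)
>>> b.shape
(23, 2, 23, 23)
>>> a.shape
(7, 3)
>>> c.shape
()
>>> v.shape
(3, 7)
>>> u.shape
(23, 2, 23, 23)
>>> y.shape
(3, 3, 23)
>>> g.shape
(3, 23)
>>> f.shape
(23, 2, 23, 3)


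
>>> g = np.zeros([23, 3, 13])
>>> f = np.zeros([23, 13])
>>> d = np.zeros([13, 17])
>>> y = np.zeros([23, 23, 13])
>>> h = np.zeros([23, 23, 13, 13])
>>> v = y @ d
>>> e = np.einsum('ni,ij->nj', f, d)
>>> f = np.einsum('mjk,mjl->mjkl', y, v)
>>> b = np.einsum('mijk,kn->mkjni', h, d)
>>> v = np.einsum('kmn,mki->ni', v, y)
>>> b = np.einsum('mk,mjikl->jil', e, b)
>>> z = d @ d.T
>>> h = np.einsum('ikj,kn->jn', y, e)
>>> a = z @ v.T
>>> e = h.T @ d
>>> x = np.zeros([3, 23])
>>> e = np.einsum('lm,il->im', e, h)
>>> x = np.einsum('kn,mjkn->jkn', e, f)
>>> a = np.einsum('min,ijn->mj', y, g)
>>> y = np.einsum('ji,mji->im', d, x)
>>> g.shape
(23, 3, 13)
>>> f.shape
(23, 23, 13, 17)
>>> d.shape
(13, 17)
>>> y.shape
(17, 23)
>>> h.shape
(13, 17)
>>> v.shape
(17, 13)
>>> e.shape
(13, 17)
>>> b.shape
(13, 13, 23)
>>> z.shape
(13, 13)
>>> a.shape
(23, 3)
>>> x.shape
(23, 13, 17)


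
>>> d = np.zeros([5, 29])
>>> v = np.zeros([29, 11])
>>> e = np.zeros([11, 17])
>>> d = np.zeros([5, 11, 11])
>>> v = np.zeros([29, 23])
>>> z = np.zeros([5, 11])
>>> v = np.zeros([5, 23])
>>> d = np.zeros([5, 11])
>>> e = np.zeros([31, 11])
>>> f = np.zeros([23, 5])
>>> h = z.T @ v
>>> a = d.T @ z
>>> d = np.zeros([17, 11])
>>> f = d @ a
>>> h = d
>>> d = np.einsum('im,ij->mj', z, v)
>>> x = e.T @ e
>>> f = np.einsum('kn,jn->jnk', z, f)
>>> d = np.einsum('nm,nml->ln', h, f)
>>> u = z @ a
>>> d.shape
(5, 17)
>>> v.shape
(5, 23)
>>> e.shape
(31, 11)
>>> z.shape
(5, 11)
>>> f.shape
(17, 11, 5)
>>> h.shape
(17, 11)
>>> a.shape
(11, 11)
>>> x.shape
(11, 11)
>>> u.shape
(5, 11)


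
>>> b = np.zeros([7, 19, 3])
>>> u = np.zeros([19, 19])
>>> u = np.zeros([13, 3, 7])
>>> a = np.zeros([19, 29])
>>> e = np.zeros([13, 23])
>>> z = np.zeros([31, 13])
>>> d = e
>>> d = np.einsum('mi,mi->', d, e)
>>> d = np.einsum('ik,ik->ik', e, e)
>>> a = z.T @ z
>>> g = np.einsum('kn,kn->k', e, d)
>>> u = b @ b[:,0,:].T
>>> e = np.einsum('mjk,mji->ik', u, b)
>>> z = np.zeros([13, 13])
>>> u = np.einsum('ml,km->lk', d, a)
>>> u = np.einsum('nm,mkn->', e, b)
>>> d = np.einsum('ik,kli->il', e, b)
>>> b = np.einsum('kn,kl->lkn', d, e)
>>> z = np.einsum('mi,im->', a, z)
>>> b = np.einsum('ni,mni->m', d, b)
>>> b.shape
(7,)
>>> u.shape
()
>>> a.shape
(13, 13)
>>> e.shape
(3, 7)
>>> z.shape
()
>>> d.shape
(3, 19)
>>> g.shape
(13,)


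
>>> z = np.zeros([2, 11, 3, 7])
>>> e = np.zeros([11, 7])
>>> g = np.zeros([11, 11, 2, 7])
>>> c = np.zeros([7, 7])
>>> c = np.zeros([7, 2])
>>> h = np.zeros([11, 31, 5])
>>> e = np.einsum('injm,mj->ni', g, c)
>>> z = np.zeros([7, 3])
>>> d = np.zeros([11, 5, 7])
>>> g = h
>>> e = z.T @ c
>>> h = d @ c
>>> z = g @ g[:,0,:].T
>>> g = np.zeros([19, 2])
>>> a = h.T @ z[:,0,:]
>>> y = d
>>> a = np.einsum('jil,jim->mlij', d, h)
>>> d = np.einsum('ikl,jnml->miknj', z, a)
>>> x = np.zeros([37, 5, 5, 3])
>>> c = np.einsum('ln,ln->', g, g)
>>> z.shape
(11, 31, 11)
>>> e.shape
(3, 2)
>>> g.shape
(19, 2)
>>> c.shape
()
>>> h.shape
(11, 5, 2)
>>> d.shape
(5, 11, 31, 7, 2)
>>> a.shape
(2, 7, 5, 11)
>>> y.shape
(11, 5, 7)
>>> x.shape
(37, 5, 5, 3)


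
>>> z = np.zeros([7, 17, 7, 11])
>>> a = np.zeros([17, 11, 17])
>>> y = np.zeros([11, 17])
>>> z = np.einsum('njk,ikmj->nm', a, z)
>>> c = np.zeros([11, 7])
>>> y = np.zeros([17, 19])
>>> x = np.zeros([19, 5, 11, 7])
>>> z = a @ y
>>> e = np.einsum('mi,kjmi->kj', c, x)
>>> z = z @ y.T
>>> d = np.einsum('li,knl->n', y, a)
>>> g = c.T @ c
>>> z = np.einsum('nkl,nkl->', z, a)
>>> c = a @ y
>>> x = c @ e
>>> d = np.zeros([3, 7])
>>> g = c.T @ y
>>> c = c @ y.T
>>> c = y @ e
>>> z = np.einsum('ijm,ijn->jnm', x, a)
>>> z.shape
(11, 17, 5)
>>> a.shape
(17, 11, 17)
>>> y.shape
(17, 19)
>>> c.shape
(17, 5)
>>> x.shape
(17, 11, 5)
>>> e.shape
(19, 5)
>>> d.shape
(3, 7)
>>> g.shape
(19, 11, 19)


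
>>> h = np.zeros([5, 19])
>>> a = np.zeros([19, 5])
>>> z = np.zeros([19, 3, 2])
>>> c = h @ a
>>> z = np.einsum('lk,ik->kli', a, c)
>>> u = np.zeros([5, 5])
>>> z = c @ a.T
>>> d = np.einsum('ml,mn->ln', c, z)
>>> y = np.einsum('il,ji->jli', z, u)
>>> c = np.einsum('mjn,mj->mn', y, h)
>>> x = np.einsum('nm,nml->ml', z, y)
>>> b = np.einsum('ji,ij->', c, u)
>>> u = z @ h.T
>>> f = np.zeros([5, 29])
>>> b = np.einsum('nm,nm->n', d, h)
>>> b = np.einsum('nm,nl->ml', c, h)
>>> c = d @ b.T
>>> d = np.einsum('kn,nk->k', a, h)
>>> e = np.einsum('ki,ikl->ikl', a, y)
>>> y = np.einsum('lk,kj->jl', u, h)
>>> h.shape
(5, 19)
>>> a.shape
(19, 5)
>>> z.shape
(5, 19)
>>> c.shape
(5, 5)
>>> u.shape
(5, 5)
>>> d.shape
(19,)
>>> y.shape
(19, 5)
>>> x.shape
(19, 5)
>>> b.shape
(5, 19)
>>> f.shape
(5, 29)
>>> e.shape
(5, 19, 5)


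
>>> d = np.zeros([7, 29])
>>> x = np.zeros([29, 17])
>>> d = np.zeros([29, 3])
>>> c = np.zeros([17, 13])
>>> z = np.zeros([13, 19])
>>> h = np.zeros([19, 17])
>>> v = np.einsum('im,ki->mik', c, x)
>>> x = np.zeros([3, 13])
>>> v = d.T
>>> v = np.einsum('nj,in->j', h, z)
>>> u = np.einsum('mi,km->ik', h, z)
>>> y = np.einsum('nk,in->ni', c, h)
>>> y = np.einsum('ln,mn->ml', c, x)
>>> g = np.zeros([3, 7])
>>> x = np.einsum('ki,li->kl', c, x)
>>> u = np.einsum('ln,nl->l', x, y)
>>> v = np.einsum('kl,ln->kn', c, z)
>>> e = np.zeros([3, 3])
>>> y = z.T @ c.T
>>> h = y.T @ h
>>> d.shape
(29, 3)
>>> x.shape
(17, 3)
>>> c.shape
(17, 13)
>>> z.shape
(13, 19)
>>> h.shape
(17, 17)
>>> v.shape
(17, 19)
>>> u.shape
(17,)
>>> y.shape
(19, 17)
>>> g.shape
(3, 7)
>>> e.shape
(3, 3)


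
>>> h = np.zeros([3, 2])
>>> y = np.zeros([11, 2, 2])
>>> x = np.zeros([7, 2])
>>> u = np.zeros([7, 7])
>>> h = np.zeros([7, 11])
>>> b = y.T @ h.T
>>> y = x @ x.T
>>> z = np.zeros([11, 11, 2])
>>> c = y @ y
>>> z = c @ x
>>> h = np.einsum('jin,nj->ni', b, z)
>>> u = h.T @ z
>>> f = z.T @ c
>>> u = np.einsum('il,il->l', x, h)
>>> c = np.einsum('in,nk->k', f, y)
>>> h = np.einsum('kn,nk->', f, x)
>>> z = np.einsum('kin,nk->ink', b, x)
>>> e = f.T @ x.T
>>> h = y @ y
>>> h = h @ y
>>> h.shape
(7, 7)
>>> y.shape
(7, 7)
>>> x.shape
(7, 2)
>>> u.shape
(2,)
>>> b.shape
(2, 2, 7)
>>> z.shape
(2, 7, 2)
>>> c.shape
(7,)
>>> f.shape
(2, 7)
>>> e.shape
(7, 7)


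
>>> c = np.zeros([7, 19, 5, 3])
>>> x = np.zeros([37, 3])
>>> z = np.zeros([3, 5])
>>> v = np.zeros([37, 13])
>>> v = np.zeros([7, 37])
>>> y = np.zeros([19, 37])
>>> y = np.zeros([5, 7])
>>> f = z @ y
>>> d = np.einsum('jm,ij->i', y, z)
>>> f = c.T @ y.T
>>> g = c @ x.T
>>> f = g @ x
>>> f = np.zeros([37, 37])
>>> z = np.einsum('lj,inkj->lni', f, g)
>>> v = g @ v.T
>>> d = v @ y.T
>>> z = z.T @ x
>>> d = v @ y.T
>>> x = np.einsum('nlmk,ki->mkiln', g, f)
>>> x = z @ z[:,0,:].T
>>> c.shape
(7, 19, 5, 3)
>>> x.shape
(7, 19, 7)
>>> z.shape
(7, 19, 3)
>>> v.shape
(7, 19, 5, 7)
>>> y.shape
(5, 7)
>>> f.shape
(37, 37)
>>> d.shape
(7, 19, 5, 5)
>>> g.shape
(7, 19, 5, 37)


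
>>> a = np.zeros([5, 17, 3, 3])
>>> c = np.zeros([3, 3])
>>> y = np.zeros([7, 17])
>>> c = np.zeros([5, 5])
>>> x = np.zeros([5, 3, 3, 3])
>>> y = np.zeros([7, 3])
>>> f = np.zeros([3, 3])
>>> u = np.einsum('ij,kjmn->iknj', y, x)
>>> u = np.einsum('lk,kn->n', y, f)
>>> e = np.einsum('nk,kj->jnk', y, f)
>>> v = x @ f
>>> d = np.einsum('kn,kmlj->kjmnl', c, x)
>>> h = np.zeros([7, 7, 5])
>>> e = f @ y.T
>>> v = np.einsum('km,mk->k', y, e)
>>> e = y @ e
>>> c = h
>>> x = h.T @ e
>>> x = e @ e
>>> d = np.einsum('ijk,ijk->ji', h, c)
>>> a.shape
(5, 17, 3, 3)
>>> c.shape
(7, 7, 5)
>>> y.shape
(7, 3)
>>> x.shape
(7, 7)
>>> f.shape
(3, 3)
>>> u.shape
(3,)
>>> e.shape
(7, 7)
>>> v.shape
(7,)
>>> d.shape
(7, 7)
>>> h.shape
(7, 7, 5)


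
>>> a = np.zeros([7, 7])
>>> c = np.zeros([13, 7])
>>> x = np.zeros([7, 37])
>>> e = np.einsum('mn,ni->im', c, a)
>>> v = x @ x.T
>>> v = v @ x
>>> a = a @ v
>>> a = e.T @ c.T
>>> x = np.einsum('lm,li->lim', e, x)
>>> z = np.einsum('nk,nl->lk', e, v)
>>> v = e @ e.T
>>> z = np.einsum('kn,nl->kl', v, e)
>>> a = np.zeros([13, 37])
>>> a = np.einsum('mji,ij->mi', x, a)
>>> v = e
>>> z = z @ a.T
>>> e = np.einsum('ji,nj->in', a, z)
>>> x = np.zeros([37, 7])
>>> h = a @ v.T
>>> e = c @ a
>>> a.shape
(7, 13)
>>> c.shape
(13, 7)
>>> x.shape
(37, 7)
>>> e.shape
(13, 13)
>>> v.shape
(7, 13)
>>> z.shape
(7, 7)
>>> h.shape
(7, 7)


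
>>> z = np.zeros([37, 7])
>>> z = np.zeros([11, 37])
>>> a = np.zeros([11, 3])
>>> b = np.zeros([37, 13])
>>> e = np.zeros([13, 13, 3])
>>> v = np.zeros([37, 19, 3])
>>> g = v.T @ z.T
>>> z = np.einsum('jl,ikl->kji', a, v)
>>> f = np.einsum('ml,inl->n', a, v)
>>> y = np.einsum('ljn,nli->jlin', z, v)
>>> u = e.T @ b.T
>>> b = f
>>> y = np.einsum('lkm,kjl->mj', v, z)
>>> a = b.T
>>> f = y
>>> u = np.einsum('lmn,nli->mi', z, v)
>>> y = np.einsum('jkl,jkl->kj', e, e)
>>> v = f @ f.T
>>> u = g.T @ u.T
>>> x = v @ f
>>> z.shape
(19, 11, 37)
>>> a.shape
(19,)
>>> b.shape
(19,)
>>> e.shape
(13, 13, 3)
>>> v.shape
(3, 3)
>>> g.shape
(3, 19, 11)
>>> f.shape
(3, 11)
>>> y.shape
(13, 13)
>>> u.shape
(11, 19, 11)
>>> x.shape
(3, 11)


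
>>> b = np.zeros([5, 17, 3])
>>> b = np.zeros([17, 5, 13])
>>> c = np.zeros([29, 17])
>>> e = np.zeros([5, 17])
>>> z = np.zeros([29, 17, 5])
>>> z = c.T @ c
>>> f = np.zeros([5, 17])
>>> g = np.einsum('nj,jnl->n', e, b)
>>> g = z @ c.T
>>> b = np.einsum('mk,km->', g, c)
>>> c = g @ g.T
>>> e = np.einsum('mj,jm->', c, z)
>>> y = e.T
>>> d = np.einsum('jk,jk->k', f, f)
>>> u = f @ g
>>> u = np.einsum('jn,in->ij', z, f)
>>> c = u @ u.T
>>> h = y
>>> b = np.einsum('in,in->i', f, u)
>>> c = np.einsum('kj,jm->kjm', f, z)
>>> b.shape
(5,)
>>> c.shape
(5, 17, 17)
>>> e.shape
()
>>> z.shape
(17, 17)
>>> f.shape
(5, 17)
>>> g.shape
(17, 29)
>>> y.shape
()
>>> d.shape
(17,)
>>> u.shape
(5, 17)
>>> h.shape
()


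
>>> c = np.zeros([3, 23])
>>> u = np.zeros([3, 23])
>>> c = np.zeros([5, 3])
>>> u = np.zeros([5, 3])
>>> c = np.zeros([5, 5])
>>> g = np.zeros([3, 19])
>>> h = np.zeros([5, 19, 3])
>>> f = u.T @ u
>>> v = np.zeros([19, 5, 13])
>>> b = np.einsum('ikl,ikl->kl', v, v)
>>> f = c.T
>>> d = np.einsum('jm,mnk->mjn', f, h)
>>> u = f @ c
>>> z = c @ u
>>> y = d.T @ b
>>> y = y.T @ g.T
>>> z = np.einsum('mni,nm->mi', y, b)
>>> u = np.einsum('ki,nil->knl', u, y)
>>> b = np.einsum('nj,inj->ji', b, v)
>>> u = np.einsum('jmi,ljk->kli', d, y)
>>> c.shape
(5, 5)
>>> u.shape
(3, 13, 19)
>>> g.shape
(3, 19)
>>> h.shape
(5, 19, 3)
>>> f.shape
(5, 5)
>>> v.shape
(19, 5, 13)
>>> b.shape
(13, 19)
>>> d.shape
(5, 5, 19)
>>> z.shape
(13, 3)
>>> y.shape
(13, 5, 3)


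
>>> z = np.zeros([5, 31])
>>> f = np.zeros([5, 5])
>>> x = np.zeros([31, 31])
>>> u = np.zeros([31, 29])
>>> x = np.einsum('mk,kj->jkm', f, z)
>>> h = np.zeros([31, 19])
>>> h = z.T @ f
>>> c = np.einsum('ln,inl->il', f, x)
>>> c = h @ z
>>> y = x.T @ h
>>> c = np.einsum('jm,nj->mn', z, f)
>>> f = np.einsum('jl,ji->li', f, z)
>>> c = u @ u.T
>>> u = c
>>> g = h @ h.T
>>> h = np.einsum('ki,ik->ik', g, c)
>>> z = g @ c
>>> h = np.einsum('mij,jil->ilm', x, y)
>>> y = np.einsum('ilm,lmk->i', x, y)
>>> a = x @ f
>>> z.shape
(31, 31)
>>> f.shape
(5, 31)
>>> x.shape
(31, 5, 5)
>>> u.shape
(31, 31)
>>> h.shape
(5, 5, 31)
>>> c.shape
(31, 31)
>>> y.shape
(31,)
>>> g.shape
(31, 31)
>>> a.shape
(31, 5, 31)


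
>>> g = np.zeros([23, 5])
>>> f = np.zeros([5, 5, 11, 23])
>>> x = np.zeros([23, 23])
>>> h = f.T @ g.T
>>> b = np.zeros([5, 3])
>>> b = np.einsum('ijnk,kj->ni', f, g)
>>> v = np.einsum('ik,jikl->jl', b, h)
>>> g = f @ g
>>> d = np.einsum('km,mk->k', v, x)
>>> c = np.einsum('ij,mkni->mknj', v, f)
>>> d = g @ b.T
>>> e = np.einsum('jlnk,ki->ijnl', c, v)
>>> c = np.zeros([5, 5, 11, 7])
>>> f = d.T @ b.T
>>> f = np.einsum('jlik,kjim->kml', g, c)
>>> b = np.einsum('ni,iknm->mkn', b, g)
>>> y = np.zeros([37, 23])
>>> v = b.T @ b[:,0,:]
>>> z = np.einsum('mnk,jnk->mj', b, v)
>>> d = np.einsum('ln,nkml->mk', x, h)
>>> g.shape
(5, 5, 11, 5)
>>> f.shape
(5, 7, 5)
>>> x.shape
(23, 23)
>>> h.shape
(23, 11, 5, 23)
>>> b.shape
(5, 5, 11)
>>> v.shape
(11, 5, 11)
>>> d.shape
(5, 11)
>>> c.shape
(5, 5, 11, 7)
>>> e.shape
(23, 5, 11, 5)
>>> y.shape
(37, 23)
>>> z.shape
(5, 11)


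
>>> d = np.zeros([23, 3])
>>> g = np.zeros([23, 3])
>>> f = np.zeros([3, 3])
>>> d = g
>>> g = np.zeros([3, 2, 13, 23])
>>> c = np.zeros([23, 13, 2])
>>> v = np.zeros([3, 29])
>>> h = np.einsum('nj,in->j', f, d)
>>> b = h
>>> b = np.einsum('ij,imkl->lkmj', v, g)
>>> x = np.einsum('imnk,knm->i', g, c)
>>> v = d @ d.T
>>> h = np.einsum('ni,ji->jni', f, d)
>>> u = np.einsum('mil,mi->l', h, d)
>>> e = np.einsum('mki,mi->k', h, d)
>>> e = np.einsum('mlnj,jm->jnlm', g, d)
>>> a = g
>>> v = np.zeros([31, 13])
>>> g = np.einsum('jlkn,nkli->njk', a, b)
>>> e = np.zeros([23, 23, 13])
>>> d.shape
(23, 3)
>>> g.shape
(23, 3, 13)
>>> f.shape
(3, 3)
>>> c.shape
(23, 13, 2)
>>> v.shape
(31, 13)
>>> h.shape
(23, 3, 3)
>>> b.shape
(23, 13, 2, 29)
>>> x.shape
(3,)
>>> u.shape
(3,)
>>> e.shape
(23, 23, 13)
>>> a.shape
(3, 2, 13, 23)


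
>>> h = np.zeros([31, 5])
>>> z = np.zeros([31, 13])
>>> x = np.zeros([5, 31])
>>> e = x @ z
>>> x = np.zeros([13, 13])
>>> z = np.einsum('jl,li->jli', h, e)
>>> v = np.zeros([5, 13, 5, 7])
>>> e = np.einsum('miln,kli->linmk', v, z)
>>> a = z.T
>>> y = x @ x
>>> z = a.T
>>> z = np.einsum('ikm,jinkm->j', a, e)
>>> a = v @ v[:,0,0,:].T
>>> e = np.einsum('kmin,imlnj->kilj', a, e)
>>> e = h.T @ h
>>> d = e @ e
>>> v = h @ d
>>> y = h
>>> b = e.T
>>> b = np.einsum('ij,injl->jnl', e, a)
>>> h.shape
(31, 5)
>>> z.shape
(5,)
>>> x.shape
(13, 13)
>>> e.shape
(5, 5)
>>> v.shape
(31, 5)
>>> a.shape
(5, 13, 5, 5)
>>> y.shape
(31, 5)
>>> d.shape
(5, 5)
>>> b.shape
(5, 13, 5)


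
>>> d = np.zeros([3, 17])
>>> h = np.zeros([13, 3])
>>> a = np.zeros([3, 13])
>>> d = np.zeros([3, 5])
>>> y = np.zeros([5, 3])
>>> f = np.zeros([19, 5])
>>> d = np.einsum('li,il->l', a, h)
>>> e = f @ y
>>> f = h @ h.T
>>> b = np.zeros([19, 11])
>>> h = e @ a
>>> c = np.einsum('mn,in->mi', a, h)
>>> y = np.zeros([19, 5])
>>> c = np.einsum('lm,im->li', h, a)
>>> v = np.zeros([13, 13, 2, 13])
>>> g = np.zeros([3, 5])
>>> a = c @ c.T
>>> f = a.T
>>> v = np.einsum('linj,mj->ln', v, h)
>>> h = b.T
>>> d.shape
(3,)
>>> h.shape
(11, 19)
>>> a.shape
(19, 19)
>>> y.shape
(19, 5)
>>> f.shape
(19, 19)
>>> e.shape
(19, 3)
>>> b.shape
(19, 11)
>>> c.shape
(19, 3)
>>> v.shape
(13, 2)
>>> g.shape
(3, 5)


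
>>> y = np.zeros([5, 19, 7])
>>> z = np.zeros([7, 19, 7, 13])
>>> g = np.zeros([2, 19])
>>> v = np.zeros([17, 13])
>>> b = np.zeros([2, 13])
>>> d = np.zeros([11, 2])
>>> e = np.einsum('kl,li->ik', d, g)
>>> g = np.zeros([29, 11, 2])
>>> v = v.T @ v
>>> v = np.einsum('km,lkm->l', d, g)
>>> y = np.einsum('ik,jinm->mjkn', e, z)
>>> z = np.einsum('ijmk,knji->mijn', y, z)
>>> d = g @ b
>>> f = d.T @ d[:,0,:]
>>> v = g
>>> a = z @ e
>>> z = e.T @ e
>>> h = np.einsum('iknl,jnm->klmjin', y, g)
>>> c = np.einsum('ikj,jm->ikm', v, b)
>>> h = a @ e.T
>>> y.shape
(13, 7, 11, 7)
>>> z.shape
(11, 11)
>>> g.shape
(29, 11, 2)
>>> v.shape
(29, 11, 2)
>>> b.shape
(2, 13)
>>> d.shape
(29, 11, 13)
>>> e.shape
(19, 11)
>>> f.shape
(13, 11, 13)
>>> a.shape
(11, 13, 7, 11)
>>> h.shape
(11, 13, 7, 19)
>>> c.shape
(29, 11, 13)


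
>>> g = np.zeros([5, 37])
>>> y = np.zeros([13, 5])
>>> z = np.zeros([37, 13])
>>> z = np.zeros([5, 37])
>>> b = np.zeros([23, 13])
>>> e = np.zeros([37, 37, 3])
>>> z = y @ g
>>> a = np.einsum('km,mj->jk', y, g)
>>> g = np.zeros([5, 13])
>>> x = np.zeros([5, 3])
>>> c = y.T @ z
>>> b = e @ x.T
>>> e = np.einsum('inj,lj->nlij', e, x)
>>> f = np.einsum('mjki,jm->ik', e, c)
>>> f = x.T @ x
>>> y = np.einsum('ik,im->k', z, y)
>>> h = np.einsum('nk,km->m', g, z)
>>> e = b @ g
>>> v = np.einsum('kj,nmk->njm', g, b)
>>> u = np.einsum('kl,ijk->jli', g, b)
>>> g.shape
(5, 13)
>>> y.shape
(37,)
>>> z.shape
(13, 37)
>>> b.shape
(37, 37, 5)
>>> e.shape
(37, 37, 13)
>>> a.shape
(37, 13)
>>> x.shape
(5, 3)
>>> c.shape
(5, 37)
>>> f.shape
(3, 3)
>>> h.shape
(37,)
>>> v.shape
(37, 13, 37)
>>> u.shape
(37, 13, 37)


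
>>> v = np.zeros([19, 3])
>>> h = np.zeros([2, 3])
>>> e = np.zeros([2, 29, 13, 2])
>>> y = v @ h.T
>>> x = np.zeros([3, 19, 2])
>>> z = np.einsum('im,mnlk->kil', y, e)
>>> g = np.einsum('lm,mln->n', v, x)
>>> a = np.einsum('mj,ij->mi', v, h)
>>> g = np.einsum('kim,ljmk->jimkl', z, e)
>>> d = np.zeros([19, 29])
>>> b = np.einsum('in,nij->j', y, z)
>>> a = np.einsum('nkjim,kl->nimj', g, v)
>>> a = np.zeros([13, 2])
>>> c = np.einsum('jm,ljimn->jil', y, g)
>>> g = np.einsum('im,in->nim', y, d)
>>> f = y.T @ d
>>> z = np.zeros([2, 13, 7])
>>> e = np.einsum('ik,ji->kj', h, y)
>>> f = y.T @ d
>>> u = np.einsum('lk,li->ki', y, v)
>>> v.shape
(19, 3)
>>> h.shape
(2, 3)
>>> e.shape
(3, 19)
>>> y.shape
(19, 2)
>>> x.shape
(3, 19, 2)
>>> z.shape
(2, 13, 7)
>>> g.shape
(29, 19, 2)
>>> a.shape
(13, 2)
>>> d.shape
(19, 29)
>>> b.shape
(13,)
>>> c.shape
(19, 13, 29)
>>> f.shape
(2, 29)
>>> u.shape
(2, 3)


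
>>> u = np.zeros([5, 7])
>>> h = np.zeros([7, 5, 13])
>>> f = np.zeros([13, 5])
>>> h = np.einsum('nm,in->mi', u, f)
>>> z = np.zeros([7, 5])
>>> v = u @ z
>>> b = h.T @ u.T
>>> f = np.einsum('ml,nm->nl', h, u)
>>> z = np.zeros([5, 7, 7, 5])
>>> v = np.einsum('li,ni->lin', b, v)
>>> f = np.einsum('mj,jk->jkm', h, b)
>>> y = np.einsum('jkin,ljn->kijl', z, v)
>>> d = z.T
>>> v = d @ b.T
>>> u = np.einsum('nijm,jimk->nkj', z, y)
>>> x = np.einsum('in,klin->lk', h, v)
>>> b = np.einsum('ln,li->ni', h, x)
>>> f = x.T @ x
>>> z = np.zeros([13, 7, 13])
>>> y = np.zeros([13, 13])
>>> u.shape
(5, 13, 7)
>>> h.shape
(7, 13)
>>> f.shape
(5, 5)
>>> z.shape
(13, 7, 13)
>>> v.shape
(5, 7, 7, 13)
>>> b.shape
(13, 5)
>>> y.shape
(13, 13)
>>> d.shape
(5, 7, 7, 5)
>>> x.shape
(7, 5)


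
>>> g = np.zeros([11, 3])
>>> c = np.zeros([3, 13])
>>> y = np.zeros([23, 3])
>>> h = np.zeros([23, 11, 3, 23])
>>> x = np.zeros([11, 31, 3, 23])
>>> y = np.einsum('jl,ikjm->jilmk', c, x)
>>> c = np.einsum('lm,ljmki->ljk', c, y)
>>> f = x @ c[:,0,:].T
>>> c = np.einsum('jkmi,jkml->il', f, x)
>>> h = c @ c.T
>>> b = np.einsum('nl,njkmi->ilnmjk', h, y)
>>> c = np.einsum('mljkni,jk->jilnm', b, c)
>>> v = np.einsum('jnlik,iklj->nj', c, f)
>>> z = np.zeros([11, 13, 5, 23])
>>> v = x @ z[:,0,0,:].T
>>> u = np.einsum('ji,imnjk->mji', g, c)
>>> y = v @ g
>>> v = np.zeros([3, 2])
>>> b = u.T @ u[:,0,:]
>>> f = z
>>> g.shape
(11, 3)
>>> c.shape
(3, 13, 3, 11, 31)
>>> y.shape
(11, 31, 3, 3)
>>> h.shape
(3, 3)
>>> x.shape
(11, 31, 3, 23)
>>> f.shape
(11, 13, 5, 23)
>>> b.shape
(3, 11, 3)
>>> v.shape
(3, 2)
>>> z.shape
(11, 13, 5, 23)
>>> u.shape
(13, 11, 3)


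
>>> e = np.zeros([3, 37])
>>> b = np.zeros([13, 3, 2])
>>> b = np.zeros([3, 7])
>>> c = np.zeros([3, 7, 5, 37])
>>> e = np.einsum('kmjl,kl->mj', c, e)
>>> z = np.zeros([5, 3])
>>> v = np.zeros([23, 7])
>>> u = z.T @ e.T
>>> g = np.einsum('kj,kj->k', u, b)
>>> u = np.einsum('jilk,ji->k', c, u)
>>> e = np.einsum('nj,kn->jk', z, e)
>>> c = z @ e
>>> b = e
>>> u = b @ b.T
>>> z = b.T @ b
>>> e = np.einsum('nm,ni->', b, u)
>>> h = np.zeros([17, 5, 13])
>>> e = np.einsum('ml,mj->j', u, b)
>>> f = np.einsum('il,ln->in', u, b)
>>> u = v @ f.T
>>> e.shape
(7,)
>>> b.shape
(3, 7)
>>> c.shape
(5, 7)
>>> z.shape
(7, 7)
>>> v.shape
(23, 7)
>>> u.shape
(23, 3)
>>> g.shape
(3,)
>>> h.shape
(17, 5, 13)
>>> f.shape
(3, 7)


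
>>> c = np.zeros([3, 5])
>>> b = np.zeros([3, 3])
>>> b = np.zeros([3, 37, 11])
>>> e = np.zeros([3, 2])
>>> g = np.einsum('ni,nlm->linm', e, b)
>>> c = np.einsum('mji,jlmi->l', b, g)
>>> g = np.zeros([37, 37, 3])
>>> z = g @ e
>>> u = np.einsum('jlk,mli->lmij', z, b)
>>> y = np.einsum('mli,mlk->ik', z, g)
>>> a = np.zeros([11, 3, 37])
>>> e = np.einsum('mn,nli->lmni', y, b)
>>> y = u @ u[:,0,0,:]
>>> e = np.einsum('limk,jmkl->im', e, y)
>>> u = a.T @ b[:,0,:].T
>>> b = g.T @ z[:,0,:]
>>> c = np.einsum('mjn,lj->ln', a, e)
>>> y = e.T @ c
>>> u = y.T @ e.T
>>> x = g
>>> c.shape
(2, 37)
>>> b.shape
(3, 37, 2)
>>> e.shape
(2, 3)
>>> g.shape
(37, 37, 3)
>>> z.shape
(37, 37, 2)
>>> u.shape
(37, 2)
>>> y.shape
(3, 37)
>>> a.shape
(11, 3, 37)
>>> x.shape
(37, 37, 3)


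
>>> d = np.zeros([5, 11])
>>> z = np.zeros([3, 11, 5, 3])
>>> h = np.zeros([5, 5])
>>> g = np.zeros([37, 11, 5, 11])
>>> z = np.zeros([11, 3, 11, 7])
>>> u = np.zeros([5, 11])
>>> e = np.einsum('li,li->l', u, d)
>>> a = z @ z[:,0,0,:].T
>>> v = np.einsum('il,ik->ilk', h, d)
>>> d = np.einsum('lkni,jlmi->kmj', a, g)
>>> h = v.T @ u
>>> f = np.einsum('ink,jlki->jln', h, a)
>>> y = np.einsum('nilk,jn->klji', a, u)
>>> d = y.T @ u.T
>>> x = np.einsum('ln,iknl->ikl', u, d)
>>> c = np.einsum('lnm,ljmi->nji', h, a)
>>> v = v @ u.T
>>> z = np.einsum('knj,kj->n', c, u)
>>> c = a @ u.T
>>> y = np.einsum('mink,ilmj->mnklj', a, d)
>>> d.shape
(3, 5, 11, 5)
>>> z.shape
(3,)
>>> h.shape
(11, 5, 11)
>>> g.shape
(37, 11, 5, 11)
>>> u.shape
(5, 11)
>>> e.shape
(5,)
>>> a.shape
(11, 3, 11, 11)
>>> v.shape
(5, 5, 5)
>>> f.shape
(11, 3, 5)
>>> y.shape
(11, 11, 11, 5, 5)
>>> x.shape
(3, 5, 5)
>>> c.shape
(11, 3, 11, 5)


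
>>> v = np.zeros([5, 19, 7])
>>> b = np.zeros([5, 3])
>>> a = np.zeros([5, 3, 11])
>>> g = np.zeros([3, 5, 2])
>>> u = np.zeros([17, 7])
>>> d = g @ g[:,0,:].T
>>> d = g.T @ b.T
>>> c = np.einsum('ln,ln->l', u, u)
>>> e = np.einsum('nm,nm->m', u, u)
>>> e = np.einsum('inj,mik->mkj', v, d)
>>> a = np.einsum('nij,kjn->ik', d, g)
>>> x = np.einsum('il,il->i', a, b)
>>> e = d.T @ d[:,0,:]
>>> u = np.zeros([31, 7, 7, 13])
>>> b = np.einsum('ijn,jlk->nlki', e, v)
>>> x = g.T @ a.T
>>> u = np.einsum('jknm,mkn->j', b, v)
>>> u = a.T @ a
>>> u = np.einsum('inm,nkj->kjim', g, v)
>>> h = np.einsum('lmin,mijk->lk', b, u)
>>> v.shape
(5, 19, 7)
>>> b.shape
(5, 19, 7, 5)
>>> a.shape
(5, 3)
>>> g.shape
(3, 5, 2)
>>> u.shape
(19, 7, 3, 2)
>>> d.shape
(2, 5, 5)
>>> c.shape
(17,)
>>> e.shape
(5, 5, 5)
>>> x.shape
(2, 5, 5)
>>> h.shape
(5, 2)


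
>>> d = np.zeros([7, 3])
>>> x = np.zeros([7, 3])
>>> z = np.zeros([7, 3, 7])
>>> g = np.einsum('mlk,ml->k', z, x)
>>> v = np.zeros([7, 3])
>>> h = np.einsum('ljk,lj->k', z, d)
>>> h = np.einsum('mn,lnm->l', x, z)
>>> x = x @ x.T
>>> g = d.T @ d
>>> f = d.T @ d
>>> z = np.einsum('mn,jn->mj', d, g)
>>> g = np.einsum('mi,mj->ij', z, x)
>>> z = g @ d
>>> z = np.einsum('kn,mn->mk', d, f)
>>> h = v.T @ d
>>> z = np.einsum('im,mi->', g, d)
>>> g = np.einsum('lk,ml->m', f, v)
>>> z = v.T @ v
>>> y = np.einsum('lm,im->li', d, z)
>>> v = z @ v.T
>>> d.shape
(7, 3)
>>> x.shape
(7, 7)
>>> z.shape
(3, 3)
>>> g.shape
(7,)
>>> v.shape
(3, 7)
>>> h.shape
(3, 3)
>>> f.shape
(3, 3)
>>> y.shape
(7, 3)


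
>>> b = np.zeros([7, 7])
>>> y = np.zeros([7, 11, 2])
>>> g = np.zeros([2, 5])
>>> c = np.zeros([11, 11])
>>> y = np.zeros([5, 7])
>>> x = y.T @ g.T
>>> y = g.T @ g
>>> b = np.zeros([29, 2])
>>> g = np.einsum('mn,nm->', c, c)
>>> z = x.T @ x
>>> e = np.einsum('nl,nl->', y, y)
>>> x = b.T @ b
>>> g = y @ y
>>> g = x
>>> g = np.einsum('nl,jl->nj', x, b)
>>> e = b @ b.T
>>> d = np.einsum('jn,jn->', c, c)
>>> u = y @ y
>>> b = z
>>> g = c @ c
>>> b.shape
(2, 2)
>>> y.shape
(5, 5)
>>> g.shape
(11, 11)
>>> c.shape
(11, 11)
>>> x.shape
(2, 2)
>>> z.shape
(2, 2)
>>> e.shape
(29, 29)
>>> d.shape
()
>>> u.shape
(5, 5)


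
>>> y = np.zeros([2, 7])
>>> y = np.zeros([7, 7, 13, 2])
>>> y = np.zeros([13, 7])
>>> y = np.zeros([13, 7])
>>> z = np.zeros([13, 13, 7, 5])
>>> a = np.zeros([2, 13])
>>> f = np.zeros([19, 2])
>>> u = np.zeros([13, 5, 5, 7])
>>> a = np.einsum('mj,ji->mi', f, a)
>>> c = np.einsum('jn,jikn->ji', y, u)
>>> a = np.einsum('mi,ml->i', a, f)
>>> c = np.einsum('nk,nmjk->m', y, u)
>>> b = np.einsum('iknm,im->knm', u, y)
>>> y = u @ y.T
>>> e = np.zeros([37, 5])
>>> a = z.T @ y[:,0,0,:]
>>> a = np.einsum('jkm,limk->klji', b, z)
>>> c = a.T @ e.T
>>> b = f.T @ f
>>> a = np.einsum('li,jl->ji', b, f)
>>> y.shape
(13, 5, 5, 13)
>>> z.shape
(13, 13, 7, 5)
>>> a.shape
(19, 2)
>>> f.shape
(19, 2)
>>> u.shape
(13, 5, 5, 7)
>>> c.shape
(13, 5, 13, 37)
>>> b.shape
(2, 2)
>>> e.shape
(37, 5)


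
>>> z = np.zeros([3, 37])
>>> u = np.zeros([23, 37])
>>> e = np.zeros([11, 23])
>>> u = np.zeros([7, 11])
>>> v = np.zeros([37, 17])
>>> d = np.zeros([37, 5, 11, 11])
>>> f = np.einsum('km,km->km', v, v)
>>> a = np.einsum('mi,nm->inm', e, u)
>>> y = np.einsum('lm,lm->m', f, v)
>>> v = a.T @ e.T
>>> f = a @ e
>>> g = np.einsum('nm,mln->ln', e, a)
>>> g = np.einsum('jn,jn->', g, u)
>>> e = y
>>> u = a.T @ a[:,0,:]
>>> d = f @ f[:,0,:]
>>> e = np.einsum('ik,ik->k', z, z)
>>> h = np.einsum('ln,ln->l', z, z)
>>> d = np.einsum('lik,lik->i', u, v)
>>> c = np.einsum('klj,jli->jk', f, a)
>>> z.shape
(3, 37)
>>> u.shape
(11, 7, 11)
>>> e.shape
(37,)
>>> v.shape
(11, 7, 11)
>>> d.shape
(7,)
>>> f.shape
(23, 7, 23)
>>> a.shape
(23, 7, 11)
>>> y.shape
(17,)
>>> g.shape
()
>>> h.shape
(3,)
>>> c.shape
(23, 23)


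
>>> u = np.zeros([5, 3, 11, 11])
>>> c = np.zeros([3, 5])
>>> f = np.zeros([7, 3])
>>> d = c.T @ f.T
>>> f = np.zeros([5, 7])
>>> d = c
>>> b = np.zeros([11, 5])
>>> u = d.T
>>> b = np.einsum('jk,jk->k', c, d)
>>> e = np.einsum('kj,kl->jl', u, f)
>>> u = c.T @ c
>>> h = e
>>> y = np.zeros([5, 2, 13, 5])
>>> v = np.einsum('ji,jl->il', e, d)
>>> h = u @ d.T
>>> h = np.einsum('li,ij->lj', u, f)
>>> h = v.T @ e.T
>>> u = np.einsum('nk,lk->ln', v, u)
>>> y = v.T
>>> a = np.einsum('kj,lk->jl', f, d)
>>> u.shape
(5, 7)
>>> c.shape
(3, 5)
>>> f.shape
(5, 7)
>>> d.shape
(3, 5)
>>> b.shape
(5,)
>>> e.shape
(3, 7)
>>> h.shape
(5, 3)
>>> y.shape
(5, 7)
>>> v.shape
(7, 5)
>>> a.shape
(7, 3)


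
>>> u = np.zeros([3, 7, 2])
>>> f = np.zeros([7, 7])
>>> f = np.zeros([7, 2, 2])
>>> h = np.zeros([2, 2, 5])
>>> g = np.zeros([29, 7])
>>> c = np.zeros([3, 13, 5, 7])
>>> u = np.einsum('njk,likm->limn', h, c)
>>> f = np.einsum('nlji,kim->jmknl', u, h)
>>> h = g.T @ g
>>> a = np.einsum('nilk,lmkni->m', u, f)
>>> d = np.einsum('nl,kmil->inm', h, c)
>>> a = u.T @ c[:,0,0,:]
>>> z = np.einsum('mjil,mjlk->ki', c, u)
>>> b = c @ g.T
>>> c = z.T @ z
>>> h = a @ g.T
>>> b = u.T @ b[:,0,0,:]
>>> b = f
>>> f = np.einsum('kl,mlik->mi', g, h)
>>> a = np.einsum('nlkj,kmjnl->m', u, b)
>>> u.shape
(3, 13, 7, 2)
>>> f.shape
(2, 13)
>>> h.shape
(2, 7, 13, 29)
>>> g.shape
(29, 7)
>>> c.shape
(5, 5)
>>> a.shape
(5,)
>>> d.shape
(5, 7, 13)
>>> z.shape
(2, 5)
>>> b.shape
(7, 5, 2, 3, 13)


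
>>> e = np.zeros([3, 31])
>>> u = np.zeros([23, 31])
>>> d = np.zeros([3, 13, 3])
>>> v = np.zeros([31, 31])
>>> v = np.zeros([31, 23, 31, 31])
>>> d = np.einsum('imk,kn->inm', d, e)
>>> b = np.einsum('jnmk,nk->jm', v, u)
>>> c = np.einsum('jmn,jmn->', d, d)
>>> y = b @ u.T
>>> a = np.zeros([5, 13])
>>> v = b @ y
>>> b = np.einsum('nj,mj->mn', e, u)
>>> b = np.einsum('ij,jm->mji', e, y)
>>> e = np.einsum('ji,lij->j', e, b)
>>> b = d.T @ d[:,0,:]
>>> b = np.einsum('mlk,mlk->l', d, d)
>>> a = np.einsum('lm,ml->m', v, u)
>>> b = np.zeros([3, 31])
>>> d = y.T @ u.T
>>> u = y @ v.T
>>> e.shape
(3,)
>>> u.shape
(31, 31)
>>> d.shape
(23, 23)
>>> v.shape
(31, 23)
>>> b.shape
(3, 31)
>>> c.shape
()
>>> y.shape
(31, 23)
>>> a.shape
(23,)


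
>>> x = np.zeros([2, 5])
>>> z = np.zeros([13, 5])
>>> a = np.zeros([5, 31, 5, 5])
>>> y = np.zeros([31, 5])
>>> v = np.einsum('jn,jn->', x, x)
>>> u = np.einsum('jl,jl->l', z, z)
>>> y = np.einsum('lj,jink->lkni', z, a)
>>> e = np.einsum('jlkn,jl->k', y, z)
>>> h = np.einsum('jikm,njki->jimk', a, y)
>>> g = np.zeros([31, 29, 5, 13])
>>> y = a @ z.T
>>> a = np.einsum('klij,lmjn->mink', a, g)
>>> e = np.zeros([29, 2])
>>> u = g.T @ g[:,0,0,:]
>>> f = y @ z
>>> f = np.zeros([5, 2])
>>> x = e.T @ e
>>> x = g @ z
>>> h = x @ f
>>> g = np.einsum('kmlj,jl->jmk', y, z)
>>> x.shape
(31, 29, 5, 5)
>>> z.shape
(13, 5)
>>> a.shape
(29, 5, 13, 5)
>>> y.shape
(5, 31, 5, 13)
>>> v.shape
()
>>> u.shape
(13, 5, 29, 13)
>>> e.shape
(29, 2)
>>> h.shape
(31, 29, 5, 2)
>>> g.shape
(13, 31, 5)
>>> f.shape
(5, 2)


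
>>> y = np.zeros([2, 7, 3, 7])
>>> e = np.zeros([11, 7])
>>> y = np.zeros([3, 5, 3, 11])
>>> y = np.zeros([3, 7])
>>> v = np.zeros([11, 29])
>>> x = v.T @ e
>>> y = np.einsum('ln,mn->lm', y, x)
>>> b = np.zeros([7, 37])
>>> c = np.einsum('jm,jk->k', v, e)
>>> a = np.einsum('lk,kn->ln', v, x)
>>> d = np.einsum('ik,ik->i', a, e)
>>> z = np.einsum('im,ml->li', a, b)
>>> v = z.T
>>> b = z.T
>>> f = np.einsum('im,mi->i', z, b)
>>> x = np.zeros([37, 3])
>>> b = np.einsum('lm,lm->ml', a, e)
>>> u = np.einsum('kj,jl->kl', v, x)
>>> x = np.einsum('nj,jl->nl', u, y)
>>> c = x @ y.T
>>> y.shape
(3, 29)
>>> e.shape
(11, 7)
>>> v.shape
(11, 37)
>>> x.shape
(11, 29)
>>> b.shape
(7, 11)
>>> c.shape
(11, 3)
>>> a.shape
(11, 7)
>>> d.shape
(11,)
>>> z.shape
(37, 11)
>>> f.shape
(37,)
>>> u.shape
(11, 3)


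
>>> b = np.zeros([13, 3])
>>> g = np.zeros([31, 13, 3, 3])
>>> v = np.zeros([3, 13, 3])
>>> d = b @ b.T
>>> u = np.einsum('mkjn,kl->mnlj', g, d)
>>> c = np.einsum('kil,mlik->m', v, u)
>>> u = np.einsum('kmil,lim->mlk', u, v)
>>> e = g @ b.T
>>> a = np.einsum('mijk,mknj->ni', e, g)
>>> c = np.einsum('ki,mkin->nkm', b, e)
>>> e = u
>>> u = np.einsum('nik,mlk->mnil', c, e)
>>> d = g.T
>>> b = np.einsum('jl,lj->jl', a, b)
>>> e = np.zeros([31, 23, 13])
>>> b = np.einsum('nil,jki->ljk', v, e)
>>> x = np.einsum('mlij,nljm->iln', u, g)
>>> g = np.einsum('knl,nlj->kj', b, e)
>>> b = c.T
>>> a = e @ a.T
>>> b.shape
(31, 13, 13)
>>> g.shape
(3, 13)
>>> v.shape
(3, 13, 3)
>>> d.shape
(3, 3, 13, 31)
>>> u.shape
(3, 13, 13, 3)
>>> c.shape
(13, 13, 31)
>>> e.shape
(31, 23, 13)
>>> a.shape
(31, 23, 3)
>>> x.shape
(13, 13, 31)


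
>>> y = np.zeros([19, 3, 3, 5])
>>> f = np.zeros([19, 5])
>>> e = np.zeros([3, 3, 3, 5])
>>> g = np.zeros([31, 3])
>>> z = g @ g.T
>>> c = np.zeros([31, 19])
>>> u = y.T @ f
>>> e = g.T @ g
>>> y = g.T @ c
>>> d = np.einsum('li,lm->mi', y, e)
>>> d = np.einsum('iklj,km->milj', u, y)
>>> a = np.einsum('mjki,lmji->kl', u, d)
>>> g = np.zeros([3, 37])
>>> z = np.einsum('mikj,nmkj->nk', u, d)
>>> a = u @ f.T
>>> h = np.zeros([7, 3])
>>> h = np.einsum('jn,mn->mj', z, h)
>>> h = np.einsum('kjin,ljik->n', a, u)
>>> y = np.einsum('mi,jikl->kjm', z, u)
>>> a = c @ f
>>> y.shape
(3, 5, 19)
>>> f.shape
(19, 5)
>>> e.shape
(3, 3)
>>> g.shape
(3, 37)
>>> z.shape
(19, 3)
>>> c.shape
(31, 19)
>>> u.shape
(5, 3, 3, 5)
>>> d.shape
(19, 5, 3, 5)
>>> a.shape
(31, 5)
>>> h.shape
(19,)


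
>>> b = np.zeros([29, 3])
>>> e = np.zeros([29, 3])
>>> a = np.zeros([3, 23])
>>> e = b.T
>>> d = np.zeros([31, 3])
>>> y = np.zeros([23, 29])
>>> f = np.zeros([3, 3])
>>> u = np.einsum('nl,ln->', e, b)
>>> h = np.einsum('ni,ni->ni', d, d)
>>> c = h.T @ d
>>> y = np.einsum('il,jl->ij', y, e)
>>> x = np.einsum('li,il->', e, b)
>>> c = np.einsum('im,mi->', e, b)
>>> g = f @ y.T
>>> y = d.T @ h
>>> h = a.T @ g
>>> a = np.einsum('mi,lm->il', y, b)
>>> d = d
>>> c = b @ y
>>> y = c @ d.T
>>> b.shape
(29, 3)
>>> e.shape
(3, 29)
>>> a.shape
(3, 29)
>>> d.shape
(31, 3)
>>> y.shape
(29, 31)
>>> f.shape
(3, 3)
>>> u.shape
()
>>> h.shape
(23, 23)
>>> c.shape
(29, 3)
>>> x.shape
()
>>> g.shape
(3, 23)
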